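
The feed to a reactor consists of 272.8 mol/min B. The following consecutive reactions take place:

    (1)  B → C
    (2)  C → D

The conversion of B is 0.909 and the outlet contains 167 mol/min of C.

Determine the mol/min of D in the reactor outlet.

Conversion of B: B consumed = 1ξ₁ = 0.909 × 272.8 → ξ₁ = 248 mol/min.
C balance: n_C = 0 + 1ξ₁ − 1ξ₂ = 167 → ξ₂ = (1·248 − 167)/1 = 80.98 mol/min.
Outlet amounts (n = n₀ + Σ ν·ξ):
  B: 272.8 − 1(248) = 24.82
  C: 0 + 1(248) − 1(80.98) = 167
  D: 0 + 1(80.98) = 80.98

81 mol/min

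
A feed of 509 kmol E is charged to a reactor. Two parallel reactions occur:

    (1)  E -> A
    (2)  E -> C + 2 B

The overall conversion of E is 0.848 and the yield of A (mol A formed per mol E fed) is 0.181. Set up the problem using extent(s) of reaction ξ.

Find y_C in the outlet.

0.286

Yield of A: 1ξ₁ / 509 = 0.181 → ξ₁ = 92.13 kmol.
Conversion of E: 1ξ₁ + 1ξ₂ = 0.848 × 509 = 431.6 → ξ₂ = 339.5 kmol.
Outlet amounts (n = n₀ + Σ ν·ξ):
  E: 509 − 1(92.13) − 1(339.5) = 77.37
  A: 0 + 1(92.13) = 92.13
  C: 0 + 1(339.5) = 339.5
  B: 0 + 2(339.5) = 679
Total out = 1188 kmol; y_C = 339.5 / 1188 = 0.2858.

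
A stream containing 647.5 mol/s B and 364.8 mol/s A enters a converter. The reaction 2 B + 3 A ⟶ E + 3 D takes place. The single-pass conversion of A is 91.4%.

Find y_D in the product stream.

A reacted = 0.914 × 364.8 = 333.4 mol/s; ν_A = −3, so ξ = 333.4/3 = 111.1 mol/s.
Outlet amounts (n = n₀ + ν ξ):
  B: 647.5 − 2(111.1) = 425.2
  A: 364.8 − 3(111.1) = 31.37
  E: 0 + 1(111.1) = 111.1
  D: 0 + 3(111.1) = 333.4
Total out = 901.2 mol/s; y_D = 333.4 / 901.2 = 0.37.

0.37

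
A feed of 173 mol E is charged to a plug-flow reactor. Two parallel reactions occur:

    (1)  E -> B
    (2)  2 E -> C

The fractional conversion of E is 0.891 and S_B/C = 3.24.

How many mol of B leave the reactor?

95.3 mol

Conversion of E: E consumed = 0.891 × 173 = 154.1 mol = 1ξ₁ + 2ξ₂.
Selectivity: 1ξ₁ / (1ξ₂) = 3.24 → ξ₁ = 3.24 ξ₂.
Substitute: (1·3.24 + 2) ξ₂ = 154.1 → ξ₂ = 29.42 mol, ξ₁ = 95.31 mol.
Outlet amounts (n = n₀ + Σ ν·ξ):
  E: 173 − 1(95.31) − 2(29.42) = 18.86
  B: 0 + 1(95.31) = 95.31
  C: 0 + 1(29.42) = 29.42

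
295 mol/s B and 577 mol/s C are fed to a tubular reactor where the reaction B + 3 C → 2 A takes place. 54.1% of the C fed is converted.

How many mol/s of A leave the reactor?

C reacted = 0.541 × 577 = 312.2 mol/s; ν_C = −3, so ξ = 312.2/3 = 104.1 mol/s.
Outlet amounts (n = n₀ + ν ξ):
  B: 295 − 1(104.1) = 190.9
  C: 577 − 3(104.1) = 264.8
  A: 0 + 2(104.1) = 208.1

208 mol/s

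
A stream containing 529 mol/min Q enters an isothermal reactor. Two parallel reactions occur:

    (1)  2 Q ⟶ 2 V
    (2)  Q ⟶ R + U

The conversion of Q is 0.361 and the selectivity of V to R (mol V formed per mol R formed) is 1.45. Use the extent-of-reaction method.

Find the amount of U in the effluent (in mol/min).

77.9 mol/min

Conversion of Q: Q consumed = 0.361 × 529 = 191 mol/min = 2ξ₁ + 1ξ₂.
Selectivity: 2ξ₁ / (1ξ₂) = 1.45 → ξ₁ = 0.725 ξ₂.
Substitute: (2·0.725 + 1) ξ₂ = 191 → ξ₂ = 77.95 mol/min, ξ₁ = 56.51 mol/min.
Outlet amounts (n = n₀ + Σ ν·ξ):
  Q: 529 − 2(56.51) − 1(77.95) = 338
  V: 0 + 2(56.51) = 113
  R: 0 + 1(77.95) = 77.95
  U: 0 + 1(77.95) = 77.95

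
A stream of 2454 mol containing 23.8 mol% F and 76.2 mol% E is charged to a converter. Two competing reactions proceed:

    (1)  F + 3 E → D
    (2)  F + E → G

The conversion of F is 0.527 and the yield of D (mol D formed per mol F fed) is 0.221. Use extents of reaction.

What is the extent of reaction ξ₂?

Yield of D: 1ξ₁ / 584.1 = 0.221 → ξ₁ = 129.1 mol.
Conversion of F: 1ξ₁ + 1ξ₂ = 0.527 × 584.1 = 307.8 → ξ₂ = 178.7 mol.
Outlet amounts (n = n₀ + Σ ν·ξ):
  F: 584.1 − 1(129.1) − 1(178.7) = 276.3
  E: 1870 − 3(129.1) − 1(178.7) = 1304
  D: 0 + 1(129.1) = 129.1
  G: 0 + 1(178.7) = 178.7

ξ₂ = 179 mol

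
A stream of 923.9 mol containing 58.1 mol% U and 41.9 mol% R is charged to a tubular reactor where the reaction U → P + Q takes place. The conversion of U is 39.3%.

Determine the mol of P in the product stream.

U reacted = 0.393 × 536.8 = 211 mol; ν_U = −1, so ξ = 211/1 = 211 mol.
Outlet amounts (n = n₀ + ν ξ):
  U: 536.8 − 1(211) = 325.8
  P: 0 + 1(211) = 211
  Q: 0 + 1(211) = 211
  R: 387.1 (inert)

211 mol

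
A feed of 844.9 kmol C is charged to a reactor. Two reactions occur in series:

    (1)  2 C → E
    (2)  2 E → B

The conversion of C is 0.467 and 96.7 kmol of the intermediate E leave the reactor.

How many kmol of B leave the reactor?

Conversion of C: C consumed = 2ξ₁ = 0.467 × 844.9 → ξ₁ = 197.3 kmol.
E balance: n_E = 0 + 1ξ₁ − 2ξ₂ = 96.7 → ξ₂ = (1·197.3 − 96.7)/2 = 50.29 kmol.
Outlet amounts (n = n₀ + Σ ν·ξ):
  C: 844.9 − 2(197.3) = 450.3
  E: 0 + 1(197.3) − 2(50.29) = 96.7
  B: 0 + 1(50.29) = 50.29

50.3 kmol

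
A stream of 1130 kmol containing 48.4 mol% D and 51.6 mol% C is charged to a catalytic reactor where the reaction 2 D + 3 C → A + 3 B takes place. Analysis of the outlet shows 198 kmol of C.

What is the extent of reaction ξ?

ξ = 128 kmol

For C: n = n₀ − 3ξ → 198 = 583.1 − 3ξ, giving ξ = 128.4 kmol.
Outlet amounts (n = n₀ + ν ξ):
  D: 546.9 − 2(128.4) = 290.2
  C: 583.1 − 3(128.4) = 198
  A: 0 + 1(128.4) = 128.4
  B: 0 + 3(128.4) = 385.1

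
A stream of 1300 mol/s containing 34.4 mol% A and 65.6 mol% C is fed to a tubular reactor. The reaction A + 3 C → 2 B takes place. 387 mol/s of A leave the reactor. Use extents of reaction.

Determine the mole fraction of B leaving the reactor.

0.102

For A: n = n₀ − 1ξ → 387 = 447.2 − 1ξ, giving ξ = 60.2 mol/s.
Outlet amounts (n = n₀ + ν ξ):
  A: 447.2 − 1(60.2) = 387
  C: 852.8 − 3(60.2) = 672.2
  B: 0 + 2(60.2) = 120.4
Total out = 1180 mol/s; y_B = 120.4 / 1180 = 0.1021.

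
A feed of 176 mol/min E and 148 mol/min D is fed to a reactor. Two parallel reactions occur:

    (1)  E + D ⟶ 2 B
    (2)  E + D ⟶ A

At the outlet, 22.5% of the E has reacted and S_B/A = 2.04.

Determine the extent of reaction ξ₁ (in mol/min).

Conversion of E: E consumed = 0.225 × 176 = 39.6 mol/min = 1ξ₁ + 1ξ₂.
Selectivity: 2ξ₁ / (1ξ₂) = 2.04 → ξ₁ = 1.02 ξ₂.
Substitute: (1·1.02 + 1) ξ₂ = 39.6 → ξ₂ = 19.6 mol/min, ξ₁ = 20 mol/min.
Outlet amounts (n = n₀ + Σ ν·ξ):
  E: 176 − 1(20) − 1(19.6) = 136.4
  D: 148 − 1(20) − 1(19.6) = 108.4
  B: 0 + 2(20) = 39.99
  A: 0 + 1(19.6) = 19.6

ξ₁ = 20 mol/min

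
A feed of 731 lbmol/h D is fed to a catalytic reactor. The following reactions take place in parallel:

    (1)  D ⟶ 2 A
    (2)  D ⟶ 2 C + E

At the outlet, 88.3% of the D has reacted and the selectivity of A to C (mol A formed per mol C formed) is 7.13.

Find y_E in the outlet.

0.0545

Conversion of D: D consumed = 0.883 × 731 = 645.5 lbmol/h = 1ξ₁ + 1ξ₂.
Selectivity: 2ξ₁ / (2ξ₂) = 7.13 → ξ₁ = 7.13 ξ₂.
Substitute: (1·7.13 + 1) ξ₂ = 645.5 → ξ₂ = 79.39 lbmol/h, ξ₁ = 566.1 lbmol/h.
Outlet amounts (n = n₀ + Σ ν·ξ):
  D: 731 − 1(566.1) − 1(79.39) = 85.53
  A: 0 + 2(566.1) = 1132
  C: 0 + 2(79.39) = 158.8
  E: 0 + 1(79.39) = 79.39
Total out = 1456 lbmol/h; y_E = 79.39 / 1456 = 0.05453.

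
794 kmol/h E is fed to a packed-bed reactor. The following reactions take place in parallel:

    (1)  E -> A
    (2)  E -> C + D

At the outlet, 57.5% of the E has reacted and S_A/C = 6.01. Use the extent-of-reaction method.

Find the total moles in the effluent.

Conversion of E: E consumed = 0.575 × 794 = 456.5 kmol/h = 1ξ₁ + 1ξ₂.
Selectivity: 1ξ₁ / (1ξ₂) = 6.01 → ξ₁ = 6.01 ξ₂.
Substitute: (1·6.01 + 1) ξ₂ = 456.5 → ξ₂ = 65.13 kmol/h, ξ₁ = 391.4 kmol/h.
Outlet amounts (n = n₀ + Σ ν·ξ):
  E: 794 − 1(391.4) − 1(65.13) = 337.5
  A: 0 + 1(391.4) = 391.4
  C: 0 + 1(65.13) = 65.13
  D: 0 + 1(65.13) = 65.13
Total out = 337.5 + 391.4 + 65.13 + 65.13 = 859.1 kmol/h.

859 kmol/h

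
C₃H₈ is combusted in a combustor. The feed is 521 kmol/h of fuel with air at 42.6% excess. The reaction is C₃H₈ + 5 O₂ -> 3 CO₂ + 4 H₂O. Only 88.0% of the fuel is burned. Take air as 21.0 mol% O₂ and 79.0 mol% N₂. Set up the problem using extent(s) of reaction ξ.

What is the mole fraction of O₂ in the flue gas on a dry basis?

Stoichiometric O₂ = 5 × 521 = 2605 kmol/h; O₂ fed = 2605 × 1.426 = 3715 kmol/h.
N₂ fed = 3715 × 79/21 = 13970 kmol/h.
Fuel reacted = 0.88 × 521 → ξ = 458.5 kmol/h.
Outlet (n = n₀ + ν ξ):
  C₃H₈: 521 − 1(458.5) = 62.52
  O₂: 3715 − 5(458.5) = 1422
  N₂: 13970 (inert)
  CO₂: 0 + 3(458.5) = 1375
  H₂O: 0 + 4(458.5) = 1834
Dry total = 16830 kmol/h; y_O₂ (dry) = 1422 / 16830 = 0.08449.

0.0845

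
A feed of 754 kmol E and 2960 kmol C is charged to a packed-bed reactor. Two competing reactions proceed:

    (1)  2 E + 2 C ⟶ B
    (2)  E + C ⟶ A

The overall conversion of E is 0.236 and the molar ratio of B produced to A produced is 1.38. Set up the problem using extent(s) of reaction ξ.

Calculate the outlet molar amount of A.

Conversion of E: E consumed = 0.236 × 754 = 177.9 kmol = 2ξ₁ + 1ξ₂.
Selectivity: 1ξ₁ / (1ξ₂) = 1.38 → ξ₁ = 1.38 ξ₂.
Substitute: (2·1.38 + 1) ξ₂ = 177.9 → ξ₂ = 47.33 kmol, ξ₁ = 65.31 kmol.
Outlet amounts (n = n₀ + Σ ν·ξ):
  E: 754 − 2(65.31) − 1(47.33) = 576.1
  C: 2960 − 2(65.31) − 1(47.33) = 2782
  B: 0 + 1(65.31) = 65.31
  A: 0 + 1(47.33) = 47.33

47.3 kmol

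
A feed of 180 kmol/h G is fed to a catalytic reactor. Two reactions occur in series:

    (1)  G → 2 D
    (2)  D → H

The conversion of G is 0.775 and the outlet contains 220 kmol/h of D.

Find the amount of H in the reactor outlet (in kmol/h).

59 kmol/h

Conversion of G: G consumed = 1ξ₁ = 0.775 × 180 → ξ₁ = 139.5 kmol/h.
D balance: n_D = 0 + 2ξ₁ − 1ξ₂ = 220 → ξ₂ = (2·139.5 − 220)/1 = 59 kmol/h.
Outlet amounts (n = n₀ + Σ ν·ξ):
  G: 180 − 1(139.5) = 40.5
  D: 0 + 2(139.5) − 1(59) = 220
  H: 0 + 1(59) = 59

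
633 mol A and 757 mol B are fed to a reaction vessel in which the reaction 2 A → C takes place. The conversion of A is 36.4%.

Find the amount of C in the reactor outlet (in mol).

A reacted = 0.364 × 633 = 230.4 mol; ν_A = −2, so ξ = 230.4/2 = 115.2 mol.
Outlet amounts (n = n₀ + ν ξ):
  A: 633 − 2(115.2) = 402.6
  C: 0 + 1(115.2) = 115.2
  B: 757 (inert)

115 mol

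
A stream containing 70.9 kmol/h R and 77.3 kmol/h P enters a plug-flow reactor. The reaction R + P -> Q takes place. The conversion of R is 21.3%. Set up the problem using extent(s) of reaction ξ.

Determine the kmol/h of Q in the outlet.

R reacted = 0.213 × 70.9 = 15.1 kmol/h; ν_R = −1, so ξ = 15.1/1 = 15.1 kmol/h.
Outlet amounts (n = n₀ + ν ξ):
  R: 70.9 − 1(15.1) = 55.8
  P: 77.3 − 1(15.1) = 62.2
  Q: 0 + 1(15.1) = 15.1

15.1 kmol/h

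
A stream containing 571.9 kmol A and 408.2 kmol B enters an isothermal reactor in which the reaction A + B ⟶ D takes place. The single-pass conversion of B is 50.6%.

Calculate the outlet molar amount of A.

B reacted = 0.506 × 408.2 = 206.5 kmol; ν_B = −1, so ξ = 206.5/1 = 206.5 kmol.
Outlet amounts (n = n₀ + ν ξ):
  A: 571.9 − 1(206.5) = 365.4
  B: 408.2 − 1(206.5) = 201.7
  D: 0 + 1(206.5) = 206.5

365 kmol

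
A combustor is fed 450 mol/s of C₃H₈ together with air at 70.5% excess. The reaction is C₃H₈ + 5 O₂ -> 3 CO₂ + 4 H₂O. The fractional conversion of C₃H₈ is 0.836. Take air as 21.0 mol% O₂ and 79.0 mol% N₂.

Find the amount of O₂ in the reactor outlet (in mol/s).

1960 mol/s

Stoichiometric O₂ = 5 × 450 = 2250 mol/s; O₂ fed = 2250 × 1.705 = 3836 mol/s.
N₂ fed = 3836 × 79/21 = 14430 mol/s.
Fuel reacted = 0.836 × 450 → ξ = 376.2 mol/s.
Outlet (n = n₀ + ν ξ):
  C₃H₈: 450 − 1(376.2) = 73.8
  O₂: 3836 − 5(376.2) = 1955
  N₂: 14430 (inert)
  CO₂: 0 + 3(376.2) = 1129
  H₂O: 0 + 4(376.2) = 1505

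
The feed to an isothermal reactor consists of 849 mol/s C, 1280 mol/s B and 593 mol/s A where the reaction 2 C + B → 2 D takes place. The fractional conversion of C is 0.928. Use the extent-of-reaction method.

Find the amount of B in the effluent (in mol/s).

886 mol/s

C reacted = 0.928 × 849 = 787.9 mol/s; ν_C = −2, so ξ = 787.9/2 = 393.9 mol/s.
Outlet amounts (n = n₀ + ν ξ):
  C: 849 − 2(393.9) = 61.13
  B: 1280 − 1(393.9) = 886.1
  D: 0 + 2(393.9) = 787.9
  A: 593 (inert)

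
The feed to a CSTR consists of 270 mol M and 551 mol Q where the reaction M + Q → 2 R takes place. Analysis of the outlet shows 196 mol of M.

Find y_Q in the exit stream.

0.581

For M: n = n₀ − 1ξ → 196 = 270 − 1ξ, giving ξ = 74 mol.
Outlet amounts (n = n₀ + ν ξ):
  M: 270 − 1(74) = 196
  Q: 551 − 1(74) = 477
  R: 0 + 2(74) = 148
Total out = 821 mol; y_Q = 477 / 821 = 0.581.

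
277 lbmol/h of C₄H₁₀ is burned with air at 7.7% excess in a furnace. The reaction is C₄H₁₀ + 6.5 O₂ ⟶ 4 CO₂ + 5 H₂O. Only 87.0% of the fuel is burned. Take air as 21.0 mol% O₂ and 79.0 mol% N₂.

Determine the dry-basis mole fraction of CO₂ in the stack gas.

0.111

Stoichiometric O₂ = 6.5 × 277 = 1800 lbmol/h; O₂ fed = 1800 × 1.077 = 1939 lbmol/h.
N₂ fed = 1939 × 79/21 = 7295 lbmol/h.
Fuel reacted = 0.87 × 277 → ξ = 241 lbmol/h.
Outlet (n = n₀ + ν ξ):
  C₄H₁₀: 277 − 1(241) = 36.01
  O₂: 1939 − 6.5(241) = 372.7
  N₂: 7295 (inert)
  CO₂: 0 + 4(241) = 964
  H₂O: 0 + 5(241) = 1205
Dry total = 8668 lbmol/h; y_CO₂ (dry) = 964 / 8668 = 0.1112.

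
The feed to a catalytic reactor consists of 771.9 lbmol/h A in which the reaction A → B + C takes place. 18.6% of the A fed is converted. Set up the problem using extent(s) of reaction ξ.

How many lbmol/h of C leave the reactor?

A reacted = 0.186 × 771.9 = 143.6 lbmol/h; ν_A = −1, so ξ = 143.6/1 = 143.6 lbmol/h.
Outlet amounts (n = n₀ + ν ξ):
  A: 771.9 − 1(143.6) = 628.3
  B: 0 + 1(143.6) = 143.6
  C: 0 + 1(143.6) = 143.6

144 lbmol/h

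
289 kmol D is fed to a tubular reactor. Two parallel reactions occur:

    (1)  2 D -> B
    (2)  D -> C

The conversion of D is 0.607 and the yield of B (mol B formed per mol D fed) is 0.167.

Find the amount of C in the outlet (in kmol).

78.9 kmol

Yield of B: 1ξ₁ / 289 = 0.167 → ξ₁ = 48.26 kmol.
Conversion of D: 2ξ₁ + 1ξ₂ = 0.607 × 289 = 175.4 → ξ₂ = 78.9 kmol.
Outlet amounts (n = n₀ + Σ ν·ξ):
  D: 289 − 2(48.26) − 1(78.9) = 113.6
  B: 0 + 1(48.26) = 48.26
  C: 0 + 1(78.9) = 78.9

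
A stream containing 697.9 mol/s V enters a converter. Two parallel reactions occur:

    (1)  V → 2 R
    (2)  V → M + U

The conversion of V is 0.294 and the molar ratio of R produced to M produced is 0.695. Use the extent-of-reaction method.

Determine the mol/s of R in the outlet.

106 mol/s

Conversion of V: V consumed = 0.294 × 697.9 = 205.2 mol/s = 1ξ₁ + 1ξ₂.
Selectivity: 2ξ₁ / (1ξ₂) = 0.695 → ξ₁ = 0.3475 ξ₂.
Substitute: (1·0.3475 + 1) ξ₂ = 205.2 → ξ₂ = 152.3 mol/s, ξ₁ = 52.91 mol/s.
Outlet amounts (n = n₀ + Σ ν·ξ):
  V: 697.9 − 1(52.91) − 1(152.3) = 492.7
  R: 0 + 2(52.91) = 105.8
  M: 0 + 1(152.3) = 152.3
  U: 0 + 1(152.3) = 152.3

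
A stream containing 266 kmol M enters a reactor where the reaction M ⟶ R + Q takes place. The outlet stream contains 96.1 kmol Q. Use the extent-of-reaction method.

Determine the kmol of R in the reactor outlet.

96.1 kmol

For Q: n = n₀ + 1ξ → 96.1 = 0 + 1ξ, giving ξ = 96.1 kmol.
Outlet amounts (n = n₀ + ν ξ):
  M: 266 − 1(96.1) = 169.9
  R: 0 + 1(96.1) = 96.1
  Q: 0 + 1(96.1) = 96.1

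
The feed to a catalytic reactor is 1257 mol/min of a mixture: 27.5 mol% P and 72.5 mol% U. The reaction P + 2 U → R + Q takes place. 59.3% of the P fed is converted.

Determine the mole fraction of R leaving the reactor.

P reacted = 0.593 × 345.7 = 205 mol/min; ν_P = −1, so ξ = 205/1 = 205 mol/min.
Outlet amounts (n = n₀ + ν ξ):
  P: 345.7 − 1(205) = 140.7
  U: 911.3 − 2(205) = 501.4
  R: 0 + 1(205) = 205
  Q: 0 + 1(205) = 205
Total out = 1052 mol/min; y_R = 205 / 1052 = 0.1949.

0.195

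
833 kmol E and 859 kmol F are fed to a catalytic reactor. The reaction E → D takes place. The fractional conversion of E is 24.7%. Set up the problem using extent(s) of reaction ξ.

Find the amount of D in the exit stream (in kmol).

206 kmol

E reacted = 0.247 × 833 = 205.8 kmol; ν_E = −1, so ξ = 205.8/1 = 205.8 kmol.
Outlet amounts (n = n₀ + ν ξ):
  E: 833 − 1(205.8) = 627.2
  D: 0 + 1(205.8) = 205.8
  F: 859 (inert)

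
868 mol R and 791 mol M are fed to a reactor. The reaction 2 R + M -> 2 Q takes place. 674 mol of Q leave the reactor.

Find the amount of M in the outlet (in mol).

For Q: n = n₀ + 2ξ → 674 = 0 + 2ξ, giving ξ = 337 mol.
Outlet amounts (n = n₀ + ν ξ):
  R: 868 − 2(337) = 194
  M: 791 − 1(337) = 454
  Q: 0 + 2(337) = 674

454 mol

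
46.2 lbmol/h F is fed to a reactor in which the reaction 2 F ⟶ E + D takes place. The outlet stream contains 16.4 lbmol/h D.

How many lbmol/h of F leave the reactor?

For D: n = n₀ + 1ξ → 16.4 = 0 + 1ξ, giving ξ = 16.4 lbmol/h.
Outlet amounts (n = n₀ + ν ξ):
  F: 46.2 − 2(16.4) = 13.4
  E: 0 + 1(16.4) = 16.4
  D: 0 + 1(16.4) = 16.4

13.4 lbmol/h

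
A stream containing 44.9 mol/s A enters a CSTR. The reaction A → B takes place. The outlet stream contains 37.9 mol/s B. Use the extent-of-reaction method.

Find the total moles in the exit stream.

For B: n = n₀ + 1ξ → 37.9 = 0 + 1ξ, giving ξ = 37.9 mol/s.
Outlet amounts (n = n₀ + ν ξ):
  A: 44.9 − 1(37.9) = 7
  B: 0 + 1(37.9) = 37.9
Total out = 7 + 37.9 = 44.9 mol/s.

44.9 mol/s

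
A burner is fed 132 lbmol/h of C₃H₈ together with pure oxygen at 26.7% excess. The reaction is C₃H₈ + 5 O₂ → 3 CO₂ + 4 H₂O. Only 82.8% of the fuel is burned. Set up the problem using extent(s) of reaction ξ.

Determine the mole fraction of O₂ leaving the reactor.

Stoichiometric O₂ = 5 × 132 = 660 lbmol/h; O₂ fed = 660 × 1.267 = 836.2 lbmol/h.
Fuel reacted = 0.828 × 132 → ξ = 109.3 lbmol/h.
Outlet (n = n₀ + ν ξ):
  C₃H₈: 132 − 1(109.3) = 22.7
  O₂: 836.2 − 5(109.3) = 289.7
  CO₂: 0 + 3(109.3) = 327.9
  H₂O: 0 + 4(109.3) = 437.2
Total out = 1078 lbmol/h; y_O₂ = 289.7 / 1078 = 0.2689.

0.269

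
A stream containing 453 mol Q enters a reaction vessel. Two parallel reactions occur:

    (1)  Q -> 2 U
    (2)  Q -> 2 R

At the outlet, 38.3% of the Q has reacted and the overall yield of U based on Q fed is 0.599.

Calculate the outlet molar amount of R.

Yield of U: 2ξ₁ / 453 = 0.599 → ξ₁ = 135.7 mol.
Conversion of Q: 1ξ₁ + 1ξ₂ = 0.383 × 453 = 173.5 → ξ₂ = 37.83 mol.
Outlet amounts (n = n₀ + Σ ν·ξ):
  Q: 453 − 1(135.7) − 1(37.83) = 279.5
  U: 0 + 2(135.7) = 271.3
  R: 0 + 2(37.83) = 75.65

75.7 mol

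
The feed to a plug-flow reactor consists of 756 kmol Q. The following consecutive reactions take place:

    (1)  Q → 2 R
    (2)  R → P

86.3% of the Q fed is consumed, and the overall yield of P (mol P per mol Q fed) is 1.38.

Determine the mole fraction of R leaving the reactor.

0.186

Conversion of Q: Q consumed = 1ξ₁ = 0.863 × 756 → ξ₁ = 652.4 kmol.
Yield of P: 1ξ₂ / 756 = 1.38 → ξ₂ = 1043 kmol.
Outlet amounts (n = n₀ + Σ ν·ξ):
  Q: 756 − 1(652.4) = 103.6
  R: 0 + 2(652.4) − 1(1043) = 261.6
  P: 0 + 1(1043) = 1043
Total out = 1408 kmol; y_R = 261.6 / 1408 = 0.1857.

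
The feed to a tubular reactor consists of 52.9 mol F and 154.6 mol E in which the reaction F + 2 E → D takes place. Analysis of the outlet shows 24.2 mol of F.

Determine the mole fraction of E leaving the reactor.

0.648

For F: n = n₀ − 1ξ → 24.2 = 52.9 − 1ξ, giving ξ = 28.7 mol.
Outlet amounts (n = n₀ + ν ξ):
  F: 52.9 − 1(28.7) = 24.2
  E: 154.6 − 2(28.7) = 97.2
  D: 0 + 1(28.7) = 28.7
Total out = 150.1 mol; y_E = 97.2 / 150.1 = 0.6476.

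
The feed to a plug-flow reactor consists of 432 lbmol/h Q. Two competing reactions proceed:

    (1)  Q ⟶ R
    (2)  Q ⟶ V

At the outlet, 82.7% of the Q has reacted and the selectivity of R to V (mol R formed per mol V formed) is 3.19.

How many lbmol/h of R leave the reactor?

Conversion of Q: Q consumed = 0.827 × 432 = 357.3 lbmol/h = 1ξ₁ + 1ξ₂.
Selectivity: 1ξ₁ / (1ξ₂) = 3.19 → ξ₁ = 3.19 ξ₂.
Substitute: (1·3.19 + 1) ξ₂ = 357.3 → ξ₂ = 85.27 lbmol/h, ξ₁ = 272 lbmol/h.
Outlet amounts (n = n₀ + Σ ν·ξ):
  Q: 432 − 1(272) − 1(85.27) = 74.74
  R: 0 + 1(272) = 272
  V: 0 + 1(85.27) = 85.27

272 lbmol/h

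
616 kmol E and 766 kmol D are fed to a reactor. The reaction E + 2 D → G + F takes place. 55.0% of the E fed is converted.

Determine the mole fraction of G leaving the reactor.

E reacted = 0.55 × 616 = 338.8 kmol; ν_E = −1, so ξ = 338.8/1 = 338.8 kmol.
Outlet amounts (n = n₀ + ν ξ):
  E: 616 − 1(338.8) = 277.2
  D: 766 − 2(338.8) = 88.4
  G: 0 + 1(338.8) = 338.8
  F: 0 + 1(338.8) = 338.8
Total out = 1043 kmol; y_G = 338.8 / 1043 = 0.3248.

0.325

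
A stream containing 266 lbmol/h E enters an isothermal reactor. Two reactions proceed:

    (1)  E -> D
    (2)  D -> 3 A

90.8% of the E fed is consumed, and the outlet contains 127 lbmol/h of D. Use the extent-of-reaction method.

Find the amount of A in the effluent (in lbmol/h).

344 lbmol/h

Conversion of E: E consumed = 1ξ₁ = 0.908 × 266 → ξ₁ = 241.5 lbmol/h.
D balance: n_D = 0 + 1ξ₁ − 1ξ₂ = 127 → ξ₂ = (1·241.5 − 127)/1 = 114.5 lbmol/h.
Outlet amounts (n = n₀ + Σ ν·ξ):
  E: 266 − 1(241.5) = 24.47
  D: 0 + 1(241.5) − 1(114.5) = 127
  A: 0 + 3(114.5) = 343.6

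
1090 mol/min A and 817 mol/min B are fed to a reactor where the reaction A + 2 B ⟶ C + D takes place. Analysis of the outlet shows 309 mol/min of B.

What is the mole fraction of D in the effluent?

0.154

For B: n = n₀ − 2ξ → 309 = 817 − 2ξ, giving ξ = 254 mol/min.
Outlet amounts (n = n₀ + ν ξ):
  A: 1090 − 1(254) = 836
  B: 817 − 2(254) = 309
  C: 0 + 1(254) = 254
  D: 0 + 1(254) = 254
Total out = 1653 mol/min; y_D = 254 / 1653 = 0.1537.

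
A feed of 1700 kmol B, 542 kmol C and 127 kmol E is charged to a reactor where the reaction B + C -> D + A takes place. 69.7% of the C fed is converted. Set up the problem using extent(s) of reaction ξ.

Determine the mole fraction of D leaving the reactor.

C reacted = 0.697 × 542 = 377.8 kmol; ν_C = −1, so ξ = 377.8/1 = 377.8 kmol.
Outlet amounts (n = n₀ + ν ξ):
  B: 1700 − 1(377.8) = 1322
  C: 542 − 1(377.8) = 164.2
  D: 0 + 1(377.8) = 377.8
  A: 0 + 1(377.8) = 377.8
  E: 127 (inert)
Total out = 2369 kmol; y_D = 377.8 / 2369 = 0.1595.

0.159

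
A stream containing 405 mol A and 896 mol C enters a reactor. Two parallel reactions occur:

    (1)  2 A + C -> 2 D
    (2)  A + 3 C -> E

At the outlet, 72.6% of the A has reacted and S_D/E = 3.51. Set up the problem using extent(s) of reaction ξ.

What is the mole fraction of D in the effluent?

Conversion of A: A consumed = 0.726 × 405 = 294 mol = 2ξ₁ + 1ξ₂.
Selectivity: 2ξ₁ / (1ξ₂) = 3.51 → ξ₁ = 1.755 ξ₂.
Substitute: (2·1.755 + 1) ξ₂ = 294 → ξ₂ = 65.2 mol, ξ₁ = 114.4 mol.
Outlet amounts (n = n₀ + Σ ν·ξ):
  A: 405 − 2(114.4) − 1(65.2) = 111
  C: 896 − 1(114.4) − 3(65.2) = 586
  D: 0 + 2(114.4) = 228.8
  E: 0 + 1(65.2) = 65.2
Total out = 991 mol; y_D = 228.8 / 991 = 0.2309.

0.231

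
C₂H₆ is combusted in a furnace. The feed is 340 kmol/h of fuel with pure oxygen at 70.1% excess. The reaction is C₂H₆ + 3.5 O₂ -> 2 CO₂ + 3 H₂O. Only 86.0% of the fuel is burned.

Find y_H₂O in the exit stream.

0.349

Stoichiometric O₂ = 3.5 × 340 = 1190 kmol/h; O₂ fed = 1190 × 1.701 = 2024 kmol/h.
Fuel reacted = 0.86 × 340 → ξ = 292.4 kmol/h.
Outlet (n = n₀ + ν ξ):
  C₂H₆: 340 − 1(292.4) = 47.6
  O₂: 2024 − 3.5(292.4) = 1001
  CO₂: 0 + 2(292.4) = 584.8
  H₂O: 0 + 3(292.4) = 877.2
Total out = 2510 kmol/h; y_H₂O = 877.2 / 2510 = 0.3494.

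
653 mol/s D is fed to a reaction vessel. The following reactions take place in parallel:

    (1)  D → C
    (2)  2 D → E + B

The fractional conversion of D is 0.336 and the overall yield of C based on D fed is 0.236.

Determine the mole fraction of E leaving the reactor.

0.05

Yield of C: 1ξ₁ / 653 = 0.236 → ξ₁ = 154.1 mol/s.
Conversion of D: 1ξ₁ + 2ξ₂ = 0.336 × 653 = 219.4 → ξ₂ = 32.65 mol/s.
Outlet amounts (n = n₀ + Σ ν·ξ):
  D: 653 − 1(154.1) − 2(32.65) = 433.6
  C: 0 + 1(154.1) = 154.1
  E: 0 + 1(32.65) = 32.65
  B: 0 + 1(32.65) = 32.65
Total out = 653 mol/s; y_E = 32.65 / 653 = 0.05.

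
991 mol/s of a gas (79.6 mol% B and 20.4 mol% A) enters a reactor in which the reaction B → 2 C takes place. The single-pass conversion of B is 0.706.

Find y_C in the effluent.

B reacted = 0.706 × 788.8 = 556.9 mol/s; ν_B = −1, so ξ = 556.9/1 = 556.9 mol/s.
Outlet amounts (n = n₀ + ν ξ):
  B: 788.8 − 1(556.9) = 231.9
  C: 0 + 2(556.9) = 1114
  A: 202.2 (inert)
Total out = 1548 mol/s; y_C = 1114 / 1548 = 0.7196.

0.72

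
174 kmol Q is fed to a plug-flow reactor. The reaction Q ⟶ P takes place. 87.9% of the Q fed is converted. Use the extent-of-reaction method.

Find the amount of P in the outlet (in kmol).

Q reacted = 0.879 × 174 = 152.9 kmol; ν_Q = −1, so ξ = 152.9/1 = 152.9 kmol.
Outlet amounts (n = n₀ + ν ξ):
  Q: 174 − 1(152.9) = 21.05
  P: 0 + 1(152.9) = 152.9

153 kmol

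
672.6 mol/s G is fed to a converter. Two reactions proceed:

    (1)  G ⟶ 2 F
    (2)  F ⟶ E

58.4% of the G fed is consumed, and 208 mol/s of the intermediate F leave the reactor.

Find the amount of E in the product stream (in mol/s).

Conversion of G: G consumed = 1ξ₁ = 0.584 × 672.6 → ξ₁ = 392.8 mol/s.
F balance: n_F = 0 + 2ξ₁ − 1ξ₂ = 208 → ξ₂ = (2·392.8 − 208)/1 = 577.6 mol/s.
Outlet amounts (n = n₀ + Σ ν·ξ):
  G: 672.6 − 1(392.8) = 279.8
  F: 0 + 2(392.8) − 1(577.6) = 208
  E: 0 + 1(577.6) = 577.6

578 mol/s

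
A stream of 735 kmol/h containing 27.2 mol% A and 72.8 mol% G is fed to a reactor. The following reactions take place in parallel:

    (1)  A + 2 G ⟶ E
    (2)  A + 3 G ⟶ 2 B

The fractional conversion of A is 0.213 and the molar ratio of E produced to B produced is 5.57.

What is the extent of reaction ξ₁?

ξ₁ = 39.1 kmol/h

Conversion of A: A consumed = 0.213 × 199.9 = 42.58 kmol/h = 1ξ₁ + 1ξ₂.
Selectivity: 1ξ₁ / (2ξ₂) = 5.57 → ξ₁ = 11.14 ξ₂.
Substitute: (1·11.14 + 1) ξ₂ = 42.58 → ξ₂ = 3.508 kmol/h, ξ₁ = 39.08 kmol/h.
Outlet amounts (n = n₀ + Σ ν·ξ):
  A: 199.9 − 1(39.08) − 1(3.508) = 157.3
  G: 535.1 − 2(39.08) − 3(3.508) = 446.4
  E: 0 + 1(39.08) = 39.08
  B: 0 + 2(3.508) = 7.015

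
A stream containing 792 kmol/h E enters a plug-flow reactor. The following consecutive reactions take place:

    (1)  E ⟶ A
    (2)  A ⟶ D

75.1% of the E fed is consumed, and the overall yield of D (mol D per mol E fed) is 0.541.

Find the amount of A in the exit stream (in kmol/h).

166 kmol/h

Conversion of E: E consumed = 1ξ₁ = 0.751 × 792 → ξ₁ = 594.8 kmol/h.
Yield of D: 1ξ₂ / 792 = 0.541 → ξ₂ = 428.5 kmol/h.
Outlet amounts (n = n₀ + Σ ν·ξ):
  E: 792 − 1(594.8) = 197.2
  A: 0 + 1(594.8) − 1(428.5) = 166.3
  D: 0 + 1(428.5) = 428.5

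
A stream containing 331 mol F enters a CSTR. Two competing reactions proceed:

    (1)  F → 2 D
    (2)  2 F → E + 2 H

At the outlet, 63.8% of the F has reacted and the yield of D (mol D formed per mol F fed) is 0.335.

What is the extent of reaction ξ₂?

ξ₂ = 77.9 mol

Yield of D: 2ξ₁ / 331 = 0.335 → ξ₁ = 55.44 mol.
Conversion of F: 1ξ₁ + 2ξ₂ = 0.638 × 331 = 211.2 → ξ₂ = 77.87 mol.
Outlet amounts (n = n₀ + Σ ν·ξ):
  F: 331 − 1(55.44) − 2(77.87) = 119.8
  D: 0 + 2(55.44) = 110.9
  E: 0 + 1(77.87) = 77.87
  H: 0 + 2(77.87) = 155.7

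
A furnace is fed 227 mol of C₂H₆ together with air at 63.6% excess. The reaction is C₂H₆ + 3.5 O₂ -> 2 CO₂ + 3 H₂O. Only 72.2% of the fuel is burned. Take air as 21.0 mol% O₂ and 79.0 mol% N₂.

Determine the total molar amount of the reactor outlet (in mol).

6500 mol

Stoichiometric O₂ = 3.5 × 227 = 794.5 mol; O₂ fed = 794.5 × 1.636 = 1300 mol.
N₂ fed = 1300 × 79/21 = 4890 mol.
Fuel reacted = 0.722 × 227 → ξ = 163.9 mol.
Outlet (n = n₀ + ν ξ):
  C₂H₆: 227 − 1(163.9) = 63.11
  O₂: 1300 − 3.5(163.9) = 726.2
  N₂: 4890 (inert)
  CO₂: 0 + 2(163.9) = 327.8
  H₂O: 0 + 3(163.9) = 491.7
Total out = 63.11 + 726.2 + 4890 + 327.8 + 491.7 = 6498 mol.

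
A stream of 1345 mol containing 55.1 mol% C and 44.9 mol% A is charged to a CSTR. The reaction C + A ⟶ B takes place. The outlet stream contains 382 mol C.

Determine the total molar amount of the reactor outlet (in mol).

986 mol

For C: n = n₀ − 1ξ → 382 = 741.1 − 1ξ, giving ξ = 359.1 mol.
Outlet amounts (n = n₀ + ν ξ):
  C: 741.1 − 1(359.1) = 382
  A: 603.9 − 1(359.1) = 244.8
  B: 0 + 1(359.1) = 359.1
Total out = 382 + 244.8 + 359.1 = 985.9 mol.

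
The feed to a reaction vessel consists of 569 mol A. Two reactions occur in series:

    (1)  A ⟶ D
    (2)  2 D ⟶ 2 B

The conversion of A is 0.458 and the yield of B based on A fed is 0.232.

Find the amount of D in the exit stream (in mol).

Conversion of A: A consumed = 1ξ₁ = 0.458 × 569 → ξ₁ = 260.6 mol.
Yield of B: 2ξ₂ / 569 = 0.232 → ξ₂ = 66 mol.
Outlet amounts (n = n₀ + Σ ν·ξ):
  A: 569 − 1(260.6) = 308.4
  D: 0 + 1(260.6) − 2(66) = 128.6
  B: 0 + 2(66) = 132

129 mol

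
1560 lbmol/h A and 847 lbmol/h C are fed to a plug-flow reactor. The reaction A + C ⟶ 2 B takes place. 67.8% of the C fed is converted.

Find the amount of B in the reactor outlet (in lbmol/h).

C reacted = 0.678 × 847 = 574.3 lbmol/h; ν_C = −1, so ξ = 574.3/1 = 574.3 lbmol/h.
Outlet amounts (n = n₀ + ν ξ):
  A: 1560 − 1(574.3) = 985.7
  C: 847 − 1(574.3) = 272.7
  B: 0 + 2(574.3) = 1149

1150 lbmol/h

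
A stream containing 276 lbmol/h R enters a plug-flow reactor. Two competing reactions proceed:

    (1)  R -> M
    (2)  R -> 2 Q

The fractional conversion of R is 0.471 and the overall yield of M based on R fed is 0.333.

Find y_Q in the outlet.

Yield of M: 1ξ₁ / 276 = 0.333 → ξ₁ = 91.91 lbmol/h.
Conversion of R: 1ξ₁ + 1ξ₂ = 0.471 × 276 = 130 → ξ₂ = 38.09 lbmol/h.
Outlet amounts (n = n₀ + Σ ν·ξ):
  R: 276 − 1(91.91) − 1(38.09) = 146
  M: 0 + 1(91.91) = 91.91
  Q: 0 + 2(38.09) = 76.18
Total out = 314.1 lbmol/h; y_Q = 76.18 / 314.1 = 0.2425.

0.243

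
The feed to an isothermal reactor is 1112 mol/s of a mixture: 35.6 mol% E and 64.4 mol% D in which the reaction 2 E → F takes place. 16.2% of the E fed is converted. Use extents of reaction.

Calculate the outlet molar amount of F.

E reacted = 0.162 × 395.9 = 64.13 mol/s; ν_E = −2, so ξ = 64.13/2 = 32.07 mol/s.
Outlet amounts (n = n₀ + ν ξ):
  E: 395.9 − 2(32.07) = 331.7
  F: 0 + 1(32.07) = 32.07
  D: 716.1 (inert)

32.1 mol/s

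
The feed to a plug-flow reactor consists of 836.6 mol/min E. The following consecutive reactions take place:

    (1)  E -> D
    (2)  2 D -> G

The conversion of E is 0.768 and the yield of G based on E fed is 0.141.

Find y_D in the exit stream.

Conversion of E: E consumed = 1ξ₁ = 0.768 × 836.6 → ξ₁ = 642.5 mol/min.
Yield of G: 1ξ₂ / 836.6 = 0.141 → ξ₂ = 118 mol/min.
Outlet amounts (n = n₀ + Σ ν·ξ):
  E: 836.6 − 1(642.5) = 194.1
  D: 0 + 1(642.5) − 2(118) = 406.6
  G: 0 + 1(118) = 118
Total out = 718.6 mol/min; y_D = 406.6 / 718.6 = 0.5658.

0.566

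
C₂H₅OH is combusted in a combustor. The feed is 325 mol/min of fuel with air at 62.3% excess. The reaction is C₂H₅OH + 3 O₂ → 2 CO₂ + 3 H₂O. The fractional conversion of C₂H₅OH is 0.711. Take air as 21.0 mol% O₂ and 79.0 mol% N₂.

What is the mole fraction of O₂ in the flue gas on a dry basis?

0.12

Stoichiometric O₂ = 3 × 325 = 975 mol/min; O₂ fed = 975 × 1.623 = 1582 mol/min.
N₂ fed = 1582 × 79/21 = 5953 mol/min.
Fuel reacted = 0.711 × 325 → ξ = 231.1 mol/min.
Outlet (n = n₀ + ν ξ):
  C₂H₅OH: 325 − 1(231.1) = 93.93
  O₂: 1582 − 3(231.1) = 889.2
  N₂: 5953 (inert)
  CO₂: 0 + 2(231.1) = 462.1
  H₂O: 0 + 3(231.1) = 693.2
Dry total = 7398 mol/min; y_O₂ (dry) = 889.2 / 7398 = 0.1202.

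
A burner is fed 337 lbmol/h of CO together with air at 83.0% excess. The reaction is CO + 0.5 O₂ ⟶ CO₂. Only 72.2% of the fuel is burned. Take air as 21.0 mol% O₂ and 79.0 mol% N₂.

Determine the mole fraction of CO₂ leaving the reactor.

Stoichiometric O₂ = 0.5 × 337 = 168.5 lbmol/h; O₂ fed = 168.5 × 1.830 = 308.4 lbmol/h.
N₂ fed = 308.4 × 79/21 = 1160 lbmol/h.
Fuel reacted = 0.722 × 337 → ξ = 243.3 lbmol/h.
Outlet (n = n₀ + ν ξ):
  CO: 337 − 1(243.3) = 93.69
  O₂: 308.4 − 0.5(243.3) = 186.7
  N₂: 1160 (inert)
  CO₂: 0 + 1(243.3) = 243.3
Total out = 1684 lbmol/h; y_CO₂ = 243.3 / 1684 = 0.1445.

0.145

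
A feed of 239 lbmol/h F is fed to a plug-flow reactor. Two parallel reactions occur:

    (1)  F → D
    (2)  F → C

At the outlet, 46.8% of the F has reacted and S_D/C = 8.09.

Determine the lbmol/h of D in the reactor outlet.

Conversion of F: F consumed = 0.468 × 239 = 111.9 lbmol/h = 1ξ₁ + 1ξ₂.
Selectivity: 1ξ₁ / (1ξ₂) = 8.09 → ξ₁ = 8.09 ξ₂.
Substitute: (1·8.09 + 1) ξ₂ = 111.9 → ξ₂ = 12.3 lbmol/h, ξ₁ = 99.55 lbmol/h.
Outlet amounts (n = n₀ + Σ ν·ξ):
  F: 239 − 1(99.55) − 1(12.3) = 127.1
  D: 0 + 1(99.55) = 99.55
  C: 0 + 1(12.3) = 12.3

99.5 lbmol/h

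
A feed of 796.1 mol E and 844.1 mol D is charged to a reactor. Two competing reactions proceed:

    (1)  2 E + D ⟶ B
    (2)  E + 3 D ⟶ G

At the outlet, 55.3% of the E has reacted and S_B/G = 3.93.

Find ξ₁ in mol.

ξ₁ = 195 mol

Conversion of E: E consumed = 0.553 × 796.1 = 440.2 mol = 2ξ₁ + 1ξ₂.
Selectivity: 1ξ₁ / (1ξ₂) = 3.93 → ξ₁ = 3.93 ξ₂.
Substitute: (2·3.93 + 1) ξ₂ = 440.2 → ξ₂ = 49.69 mol, ξ₁ = 195.3 mol.
Outlet amounts (n = n₀ + Σ ν·ξ):
  E: 796.1 − 2(195.3) − 1(49.69) = 355.9
  D: 844.1 − 1(195.3) − 3(49.69) = 499.8
  B: 0 + 1(195.3) = 195.3
  G: 0 + 1(49.69) = 49.69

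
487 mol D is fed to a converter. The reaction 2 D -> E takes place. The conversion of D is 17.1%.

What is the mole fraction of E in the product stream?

D reacted = 0.171 × 487 = 83.28 mol; ν_D = −2, so ξ = 83.28/2 = 41.64 mol.
Outlet amounts (n = n₀ + ν ξ):
  D: 487 − 2(41.64) = 403.7
  E: 0 + 1(41.64) = 41.64
Total out = 445.4 mol; y_E = 41.64 / 445.4 = 0.09349.

0.0935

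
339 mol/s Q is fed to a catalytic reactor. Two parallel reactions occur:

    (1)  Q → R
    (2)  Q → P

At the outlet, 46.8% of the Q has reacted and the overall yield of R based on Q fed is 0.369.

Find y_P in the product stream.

0.099

Yield of R: 1ξ₁ / 339 = 0.369 → ξ₁ = 125.1 mol/s.
Conversion of Q: 1ξ₁ + 1ξ₂ = 0.468 × 339 = 158.7 → ξ₂ = 33.56 mol/s.
Outlet amounts (n = n₀ + Σ ν·ξ):
  Q: 339 − 1(125.1) − 1(33.56) = 180.3
  R: 0 + 1(125.1) = 125.1
  P: 0 + 1(33.56) = 33.56
Total out = 339 mol/s; y_P = 33.56 / 339 = 0.099.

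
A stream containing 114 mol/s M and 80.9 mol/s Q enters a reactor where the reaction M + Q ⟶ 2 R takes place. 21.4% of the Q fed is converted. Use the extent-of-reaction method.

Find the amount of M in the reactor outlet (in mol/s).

Q reacted = 0.214 × 80.9 = 17.31 mol/s; ν_Q = −1, so ξ = 17.31/1 = 17.31 mol/s.
Outlet amounts (n = n₀ + ν ξ):
  M: 114 − 1(17.31) = 96.69
  Q: 80.9 − 1(17.31) = 63.59
  R: 0 + 2(17.31) = 34.63

96.7 mol/s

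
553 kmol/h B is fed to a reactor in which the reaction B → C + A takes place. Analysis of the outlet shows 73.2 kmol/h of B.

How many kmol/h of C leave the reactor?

For B: n = n₀ − 1ξ → 73.2 = 553 − 1ξ, giving ξ = 479.8 kmol/h.
Outlet amounts (n = n₀ + ν ξ):
  B: 553 − 1(479.8) = 73.2
  C: 0 + 1(479.8) = 479.8
  A: 0 + 1(479.8) = 479.8

480 kmol/h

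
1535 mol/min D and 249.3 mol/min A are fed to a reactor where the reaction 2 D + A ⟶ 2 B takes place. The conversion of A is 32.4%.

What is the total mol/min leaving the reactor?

1700 mol/min

A reacted = 0.324 × 249.3 = 80.77 mol/min; ν_A = −1, so ξ = 80.77/1 = 80.77 mol/min.
Outlet amounts (n = n₀ + ν ξ):
  D: 1535 − 2(80.77) = 1373
  A: 249.3 − 1(80.77) = 168.5
  B: 0 + 2(80.77) = 161.5
Total out = 1373 + 168.5 + 161.5 = 1704 mol/min.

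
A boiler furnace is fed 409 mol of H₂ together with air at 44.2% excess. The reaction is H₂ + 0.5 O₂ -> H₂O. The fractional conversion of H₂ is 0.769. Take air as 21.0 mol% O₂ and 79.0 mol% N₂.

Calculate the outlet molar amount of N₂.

1110 mol

Stoichiometric O₂ = 0.5 × 409 = 204.5 mol; O₂ fed = 204.5 × 1.442 = 294.9 mol.
N₂ fed = 294.9 × 79/21 = 1109 mol.
Fuel reacted = 0.769 × 409 → ξ = 314.5 mol.
Outlet (n = n₀ + ν ξ):
  H₂: 409 − 1(314.5) = 94.48
  O₂: 294.9 − 0.5(314.5) = 137.6
  N₂: 1109 (inert)
  H₂O: 0 + 1(314.5) = 314.5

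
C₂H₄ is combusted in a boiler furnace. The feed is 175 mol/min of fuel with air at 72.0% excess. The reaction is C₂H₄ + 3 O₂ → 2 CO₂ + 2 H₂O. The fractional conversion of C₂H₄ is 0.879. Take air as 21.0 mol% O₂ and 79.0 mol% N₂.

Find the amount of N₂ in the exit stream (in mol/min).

3400 mol/min

Stoichiometric O₂ = 3 × 175 = 525 mol/min; O₂ fed = 525 × 1.720 = 903 mol/min.
N₂ fed = 903 × 79/21 = 3397 mol/min.
Fuel reacted = 0.879 × 175 → ξ = 153.8 mol/min.
Outlet (n = n₀ + ν ξ):
  C₂H₄: 175 − 1(153.8) = 21.18
  O₂: 903 − 3(153.8) = 441.5
  N₂: 3397 (inert)
  CO₂: 0 + 2(153.8) = 307.6
  H₂O: 0 + 2(153.8) = 307.6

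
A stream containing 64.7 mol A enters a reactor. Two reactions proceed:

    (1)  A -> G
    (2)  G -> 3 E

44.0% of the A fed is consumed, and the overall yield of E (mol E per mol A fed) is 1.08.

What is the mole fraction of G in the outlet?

Conversion of A: A consumed = 1ξ₁ = 0.44 × 64.7 → ξ₁ = 28.47 mol.
Yield of E: 3ξ₂ / 64.7 = 1.08 → ξ₂ = 23.29 mol.
Outlet amounts (n = n₀ + Σ ν·ξ):
  A: 64.7 − 1(28.47) = 36.23
  G: 0 + 1(28.47) − 1(23.29) = 5.176
  E: 0 + 3(23.29) = 69.88
Total out = 111.3 mol; y_G = 5.176 / 111.3 = 0.04651.

0.0465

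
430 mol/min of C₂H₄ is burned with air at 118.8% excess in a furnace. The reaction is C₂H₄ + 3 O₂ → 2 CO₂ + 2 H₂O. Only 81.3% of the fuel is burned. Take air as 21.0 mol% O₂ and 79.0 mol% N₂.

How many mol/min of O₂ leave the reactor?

Stoichiometric O₂ = 3 × 430 = 1290 mol/min; O₂ fed = 1290 × 2.188 = 2823 mol/min.
N₂ fed = 2823 × 79/21 = 10620 mol/min.
Fuel reacted = 0.813 × 430 → ξ = 349.6 mol/min.
Outlet (n = n₀ + ν ξ):
  C₂H₄: 430 − 1(349.6) = 80.41
  O₂: 2823 − 3(349.6) = 1774
  N₂: 10620 (inert)
  CO₂: 0 + 2(349.6) = 699.2
  H₂O: 0 + 2(349.6) = 699.2

1770 mol/min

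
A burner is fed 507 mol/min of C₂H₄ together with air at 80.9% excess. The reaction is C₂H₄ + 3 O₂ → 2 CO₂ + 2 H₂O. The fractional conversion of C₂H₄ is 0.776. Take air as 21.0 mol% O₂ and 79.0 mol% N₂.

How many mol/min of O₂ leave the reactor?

Stoichiometric O₂ = 3 × 507 = 1521 mol/min; O₂ fed = 1521 × 1.809 = 2751 mol/min.
N₂ fed = 2751 × 79/21 = 10350 mol/min.
Fuel reacted = 0.776 × 507 → ξ = 393.4 mol/min.
Outlet (n = n₀ + ν ξ):
  C₂H₄: 507 − 1(393.4) = 113.6
  O₂: 2751 − 3(393.4) = 1571
  N₂: 10350 (inert)
  CO₂: 0 + 2(393.4) = 786.9
  H₂O: 0 + 2(393.4) = 786.9

1570 mol/min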